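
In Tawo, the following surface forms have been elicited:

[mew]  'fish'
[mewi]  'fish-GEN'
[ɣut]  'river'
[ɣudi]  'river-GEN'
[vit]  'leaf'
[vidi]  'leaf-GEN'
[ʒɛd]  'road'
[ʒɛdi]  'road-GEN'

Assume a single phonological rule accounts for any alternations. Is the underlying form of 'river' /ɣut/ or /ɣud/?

The stem for 'river' ends in [t] in [ɣut] but [d] in [ɣudi].
Compare 'road', with invariant [d] in [ʒɛd] and [ʒɛdi]: an analysis with underlying /d/ and a rule producing [t] in isolation would wrongly predict alternation here too.
The alternation reflects intervocalic voicing: voiceless stops become voiced between vowels. /t/ is underlying.

/ɣut/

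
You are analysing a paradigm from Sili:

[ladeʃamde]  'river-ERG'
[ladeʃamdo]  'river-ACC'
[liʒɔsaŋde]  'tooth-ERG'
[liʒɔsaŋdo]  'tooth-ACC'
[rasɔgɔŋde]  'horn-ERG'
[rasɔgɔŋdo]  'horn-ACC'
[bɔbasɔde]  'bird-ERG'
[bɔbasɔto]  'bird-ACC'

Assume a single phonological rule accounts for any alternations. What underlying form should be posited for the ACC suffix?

/-to/

The ACC suffix surfaces as [-do] and [-to], depending on the final segment of the stem.
By contrast the ERG suffix keeps its initial [d] throughout — that segment must be underlying.
So the underlying form is /-to/, and voiceless stops become voiced after a nasal.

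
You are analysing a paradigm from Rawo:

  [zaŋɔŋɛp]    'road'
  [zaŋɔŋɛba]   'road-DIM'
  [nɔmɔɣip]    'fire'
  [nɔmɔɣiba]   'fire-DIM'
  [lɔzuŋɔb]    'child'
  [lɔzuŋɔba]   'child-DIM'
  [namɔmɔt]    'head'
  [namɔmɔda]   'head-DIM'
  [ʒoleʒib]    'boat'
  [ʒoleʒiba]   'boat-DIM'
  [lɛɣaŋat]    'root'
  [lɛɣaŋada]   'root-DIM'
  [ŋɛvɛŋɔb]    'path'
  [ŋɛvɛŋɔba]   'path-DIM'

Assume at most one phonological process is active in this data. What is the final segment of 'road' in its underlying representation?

/p/

The root 'road' surfaces as [zaŋɔŋɛp] and [zaŋɔŋɛba], with a stem-final [p] ~ [b] alternation.
But 'path' keeps [b] in both environments ([ŋɛvɛŋɔb], [ŋɛvɛŋɔba]), so there is no rule changing /b/ to [p] in isolation.
The alternation reflects intervocalic voicing: voiceless stops become voiced between vowels. /p/ is underlying.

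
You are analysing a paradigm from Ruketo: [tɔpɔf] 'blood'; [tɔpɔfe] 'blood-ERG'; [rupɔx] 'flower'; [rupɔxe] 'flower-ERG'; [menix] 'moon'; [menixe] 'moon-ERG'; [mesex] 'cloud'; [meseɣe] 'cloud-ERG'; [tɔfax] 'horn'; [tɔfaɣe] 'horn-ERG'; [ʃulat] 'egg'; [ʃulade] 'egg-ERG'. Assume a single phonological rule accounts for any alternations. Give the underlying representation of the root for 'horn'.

The root 'horn' surfaces as [tɔfax] and [tɔfaɣe], with a stem-final [x] ~ [ɣ] alternation.
But 'moon' keeps [x] in both environments ([menix], [menixe]), so there is no rule changing /x/ to [ɣ] before the ERG suffix.
Therefore /ɣ/ is basic and [x] is derived by word-final obstruent devoicing (voiced obstruents become voiceless word-finally).

/tɔfaɣ/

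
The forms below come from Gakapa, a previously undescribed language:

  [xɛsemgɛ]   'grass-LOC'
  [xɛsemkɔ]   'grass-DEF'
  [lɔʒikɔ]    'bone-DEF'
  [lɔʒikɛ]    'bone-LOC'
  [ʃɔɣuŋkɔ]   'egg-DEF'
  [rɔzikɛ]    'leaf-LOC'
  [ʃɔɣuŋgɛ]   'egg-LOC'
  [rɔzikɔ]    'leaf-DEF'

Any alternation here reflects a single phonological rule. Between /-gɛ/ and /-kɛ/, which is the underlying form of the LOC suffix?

The LOC suffix surfaces as [-gɛ] and [-kɛ], depending on the final segment of the stem.
By contrast the DEF suffix keeps its initial [k] throughout — that segment must be underlying.
The LOC suffix is therefore /-gɛ/ underlyingly, with post-vocalic devoicing: voiced stops become voiceless after a vowel.

/-gɛ/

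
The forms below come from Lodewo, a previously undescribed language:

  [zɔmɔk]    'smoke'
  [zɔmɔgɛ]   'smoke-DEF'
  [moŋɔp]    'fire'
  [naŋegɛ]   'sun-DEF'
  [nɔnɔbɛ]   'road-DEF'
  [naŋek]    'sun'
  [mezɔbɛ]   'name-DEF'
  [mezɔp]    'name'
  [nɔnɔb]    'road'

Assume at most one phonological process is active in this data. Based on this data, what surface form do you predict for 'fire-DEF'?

[moŋɔbɛ]

The stem for 'name' ends in [b] in [mezɔbɛ] but [p] in [mezɔp].
But 'road' keeps [b] in both environments ([nɔnɔbɛ], [nɔnɔb]), so there is no rule changing /b/ to [p] in isolation.
Therefore /p/ is basic and [b] is derived by intervocalic voicing (voiceless stops become voiced between vowels).
The one attested form of 'fire', [moŋɔp], shows underlying /moŋɔp/. Applying the same rule between vowels gives [moŋɔbɛ].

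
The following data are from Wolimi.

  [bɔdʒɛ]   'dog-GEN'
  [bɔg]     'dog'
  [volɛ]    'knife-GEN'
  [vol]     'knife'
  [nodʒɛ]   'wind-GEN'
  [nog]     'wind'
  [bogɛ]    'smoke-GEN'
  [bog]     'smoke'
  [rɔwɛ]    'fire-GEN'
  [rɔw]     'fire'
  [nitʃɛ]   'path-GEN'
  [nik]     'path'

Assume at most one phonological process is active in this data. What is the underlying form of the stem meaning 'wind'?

/nodʒ/

In [nodʒɛ] and [nog] the final segment of 'wind' alternates: [dʒ] ~ [g].
If /g/ were underlying and a rule turned it into [dʒ] before the GEN suffix, 'smoke' would also alternate; but it has [g] in both [bogɛ] and [bog].
So /dʒ/ is underlying, and a rule of depalatalization — palato-alveolar /tʃ/ and /dʒ/ become [k] and [g] when no front vowel follows — gives [g].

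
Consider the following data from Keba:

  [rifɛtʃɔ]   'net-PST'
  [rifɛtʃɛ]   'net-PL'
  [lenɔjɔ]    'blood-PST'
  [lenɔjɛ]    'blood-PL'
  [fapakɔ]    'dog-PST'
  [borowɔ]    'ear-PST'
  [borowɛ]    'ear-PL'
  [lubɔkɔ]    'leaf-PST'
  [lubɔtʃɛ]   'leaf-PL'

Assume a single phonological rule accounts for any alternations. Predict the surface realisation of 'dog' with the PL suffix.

The root 'leaf' surfaces as [lubɔkɔ] and [lubɔtʃɛ], with a stem-final [k] ~ [tʃ] alternation.
The stem 'net' ([rifɛtʃɔ], [rifɛtʃɛ]) shows [tʃ] unchanged in both environments, so [tʃ] cannot be basic with [k] derived before the PST suffix.
So /k/ is underlying, and a rule of palatalization before a front vowel — /k/ becomes palato-alveolar [tʃ] before a front vowel — gives [tʃ].
From [fapakɔ] the stem 'dog' is /fapak/; before a front vowel this yields [fapatʃɛ].

[fapatʃɛ]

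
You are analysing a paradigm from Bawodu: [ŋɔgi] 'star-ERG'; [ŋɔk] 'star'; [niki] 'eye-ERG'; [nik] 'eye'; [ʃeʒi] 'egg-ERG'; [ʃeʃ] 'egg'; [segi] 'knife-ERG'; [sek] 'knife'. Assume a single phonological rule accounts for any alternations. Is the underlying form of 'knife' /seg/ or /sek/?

/seg/

'knife' shows [g] ~ [k] at the end of the stem ([segi] vs [sek]).
If /k/ were underlying and a rule turned it into [g] before the ERG suffix, 'eye' would also alternate; but it has [k] in both [niki] and [nik].
The alternation reflects word-final obstruent devoicing: voiced obstruents become voiceless word-finally. /g/ is underlying.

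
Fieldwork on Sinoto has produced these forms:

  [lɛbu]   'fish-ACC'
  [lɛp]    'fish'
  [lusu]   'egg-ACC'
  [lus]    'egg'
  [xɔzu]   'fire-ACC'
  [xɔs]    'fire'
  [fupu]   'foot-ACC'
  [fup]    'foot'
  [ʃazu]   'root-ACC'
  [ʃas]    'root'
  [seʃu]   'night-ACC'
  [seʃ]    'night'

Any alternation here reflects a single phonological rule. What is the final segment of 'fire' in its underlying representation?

/z/

The stem for 'fire' ends in [z] in [xɔzu] but [s] in [xɔs].
If /s/ were underlying and a rule turned it into [z] before the ACC suffix, 'egg' would also alternate; but it has [s] in both [lusu] and [lus].
So /z/ is underlying, and a rule of word-final obstruent devoicing — voiced obstruents become voiceless word-finally — gives [s].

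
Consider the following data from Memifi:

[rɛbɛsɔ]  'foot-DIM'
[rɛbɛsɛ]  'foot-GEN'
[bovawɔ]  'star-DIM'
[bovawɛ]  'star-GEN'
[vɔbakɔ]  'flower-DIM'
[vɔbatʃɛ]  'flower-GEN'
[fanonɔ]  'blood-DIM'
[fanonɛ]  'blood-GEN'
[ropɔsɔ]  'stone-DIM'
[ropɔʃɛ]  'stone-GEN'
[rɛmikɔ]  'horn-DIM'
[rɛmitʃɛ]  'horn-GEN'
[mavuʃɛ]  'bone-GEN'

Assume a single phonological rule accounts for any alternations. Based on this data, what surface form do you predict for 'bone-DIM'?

[mavusɔ]

'stone' shows [s] ~ [ʃ] at the end of the stem ([ropɔsɔ] vs [ropɔʃɛ]).
If /s/ were underlying and a rule turned it into [ʃ] before the GEN suffix, 'foot' would also alternate; but it has [s] in both [rɛbɛsɔ] and [rɛbɛsɛ].
The underlying segment must be /ʃ/; palato-alveolar /tʃ/ and /ʃ/ become [k] and [s] when no front vowel follows, yielding [s] there.
The one attested form of 'bone', [mavuʃɛ], shows underlying /mavuʃ/. Applying the same rule when no front vowel follows gives [mavusɔ].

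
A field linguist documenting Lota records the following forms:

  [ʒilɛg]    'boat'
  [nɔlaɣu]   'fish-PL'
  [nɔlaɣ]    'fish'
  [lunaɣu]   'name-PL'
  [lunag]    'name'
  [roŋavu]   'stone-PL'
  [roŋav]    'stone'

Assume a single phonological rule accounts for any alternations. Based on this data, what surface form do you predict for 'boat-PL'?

[ʒilɛɣu]

The stem for 'name' ends in [ɣ] in [lunaɣu] but [g] in [lunag].
The stem 'fish' ([nɔlaɣu], [nɔlaɣ]) shows [ɣ] unchanged in both environments, so [ɣ] cannot be basic with [g] derived in isolation.
So /g/ is underlying, and a rule of intervocalic spirantization — voiced stops become fricatives between vowels — gives [ɣ].
The one attested form of 'boat', [ʒilɛg], shows underlying /ʒilɛg/. Applying the same rule between vowels gives [ʒilɛɣu].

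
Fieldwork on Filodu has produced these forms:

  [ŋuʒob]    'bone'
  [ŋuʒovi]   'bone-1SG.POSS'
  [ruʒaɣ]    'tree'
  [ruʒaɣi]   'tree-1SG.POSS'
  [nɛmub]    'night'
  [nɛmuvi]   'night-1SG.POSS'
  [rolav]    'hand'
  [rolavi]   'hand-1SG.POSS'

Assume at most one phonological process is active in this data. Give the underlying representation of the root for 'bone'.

In [ŋuʒob] and [ŋuʒovi] the final segment of 'bone' alternates: [b] ~ [v].
But 'hand' keeps [v] in both environments ([rolav], [rolavi]), so there is no rule changing /v/ to [b] in isolation.
Therefore /b/ is basic and [v] is derived by intervocalic spirantization (voiced stops become fricatives between vowels).
Hence 'bone' is /ŋuʒob/ underlyingly.

/ŋuʒob/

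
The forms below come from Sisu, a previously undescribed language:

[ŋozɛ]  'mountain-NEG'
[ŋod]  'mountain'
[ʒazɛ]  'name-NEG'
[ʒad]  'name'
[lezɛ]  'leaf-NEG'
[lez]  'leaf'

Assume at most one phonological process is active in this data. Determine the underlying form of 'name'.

/ʒad/

In [ʒazɛ] and [ʒad] the final segment of 'name' alternates: [z] ~ [d].
Compare 'leaf', with invariant [z] in [lezɛ] and [lez]: an analysis with underlying /z/ and a rule producing [d] in isolation would wrongly predict alternation here too.
The alternation reflects intervocalic spirantization: voiced stops become fricatives between vowels. /d/ is underlying.
The underlying form of 'name' is therefore /ʒad/.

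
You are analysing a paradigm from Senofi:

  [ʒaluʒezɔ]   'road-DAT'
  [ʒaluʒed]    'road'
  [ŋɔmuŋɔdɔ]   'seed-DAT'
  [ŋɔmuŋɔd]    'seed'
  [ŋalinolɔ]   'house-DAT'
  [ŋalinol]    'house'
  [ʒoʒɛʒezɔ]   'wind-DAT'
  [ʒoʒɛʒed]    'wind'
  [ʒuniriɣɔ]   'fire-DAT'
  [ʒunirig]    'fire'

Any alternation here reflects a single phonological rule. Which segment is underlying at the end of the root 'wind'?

/z/

'wind' shows [z] ~ [d] at the end of the stem ([ʒoʒɛʒezɔ] vs [ʒoʒɛʒed]).
Compare 'seed', with invariant [d] in [ŋɔmuŋɔdɔ] and [ŋɔmuŋɔd]: an analysis with underlying /d/ and a rule producing [z] before the DAT suffix would wrongly predict alternation here too.
The underlying segment must be /z/; voiced fricatives become stops word-finally, yielding [d] there.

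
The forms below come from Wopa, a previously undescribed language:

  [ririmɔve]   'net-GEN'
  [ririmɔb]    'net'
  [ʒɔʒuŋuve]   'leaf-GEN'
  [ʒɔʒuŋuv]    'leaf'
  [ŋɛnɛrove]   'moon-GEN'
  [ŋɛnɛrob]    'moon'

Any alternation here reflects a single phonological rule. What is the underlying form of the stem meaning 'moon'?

In [ŋɛnɛrove] and [ŋɛnɛrob] the final segment of 'moon' alternates: [v] ~ [b].
But 'leaf' keeps [v] in both environments ([ʒɔʒuŋuve], [ʒɔʒuŋuv]), so there is no rule changing /v/ to [b] in isolation.
The alternation reflects intervocalic spirantization: voiced stops become fricatives between vowels. /b/ is underlying.
The underlying form of 'moon' is therefore /ŋɛnɛrob/.

/ŋɛnɛrob/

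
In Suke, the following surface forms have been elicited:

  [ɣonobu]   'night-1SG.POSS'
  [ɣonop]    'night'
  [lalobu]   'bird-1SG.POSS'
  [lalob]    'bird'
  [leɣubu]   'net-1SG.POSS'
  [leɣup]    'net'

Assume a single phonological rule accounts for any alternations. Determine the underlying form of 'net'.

/leɣup/

In [leɣubu] and [leɣup] the final segment of 'net' alternates: [b] ~ [p].
But 'bird' keeps [b] in both environments ([lalobu], [lalob]), so there is no rule changing /b/ to [p] in isolation.
The alternation reflects intervocalic voicing: voiceless stops become voiced between vowels. /p/ is underlying.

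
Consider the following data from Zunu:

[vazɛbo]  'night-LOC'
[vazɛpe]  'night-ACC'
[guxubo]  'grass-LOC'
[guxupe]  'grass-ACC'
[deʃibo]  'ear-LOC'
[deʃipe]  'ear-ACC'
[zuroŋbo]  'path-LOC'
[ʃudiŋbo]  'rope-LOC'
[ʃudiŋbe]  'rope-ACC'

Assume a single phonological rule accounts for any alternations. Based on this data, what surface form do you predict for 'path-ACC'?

[zuroŋbe]

The ACC suffix surfaces as [-be] and [-pe], depending on the final segment of the stem.
By contrast the LOC suffix keeps its initial [b] throughout — that segment must be underlying.
The ACC suffix is therefore /-pe/ underlyingly, with post-nasal voicing: voiceless stops become voiced after a nasal.
After 'path', which ends in a nasal, the suffix surfaces as [-be], giving [zuroŋbe].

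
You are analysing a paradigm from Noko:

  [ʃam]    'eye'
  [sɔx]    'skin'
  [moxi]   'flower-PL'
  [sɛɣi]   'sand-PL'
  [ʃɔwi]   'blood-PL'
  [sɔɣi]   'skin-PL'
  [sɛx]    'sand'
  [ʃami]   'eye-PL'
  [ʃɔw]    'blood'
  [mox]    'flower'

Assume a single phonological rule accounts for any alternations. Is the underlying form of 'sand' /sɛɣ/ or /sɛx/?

In [sɛɣi] and [sɛx] the final segment of 'sand' alternates: [ɣ] ~ [x].
If /x/ were underlying and a rule turned it into [ɣ] before the PL suffix, 'flower' would also alternate; but it has [x] in both [moxi] and [mox].
The underlying segment must be /ɣ/; voiced obstruents become voiceless word-finally, yielding [x] there.

/sɛɣ/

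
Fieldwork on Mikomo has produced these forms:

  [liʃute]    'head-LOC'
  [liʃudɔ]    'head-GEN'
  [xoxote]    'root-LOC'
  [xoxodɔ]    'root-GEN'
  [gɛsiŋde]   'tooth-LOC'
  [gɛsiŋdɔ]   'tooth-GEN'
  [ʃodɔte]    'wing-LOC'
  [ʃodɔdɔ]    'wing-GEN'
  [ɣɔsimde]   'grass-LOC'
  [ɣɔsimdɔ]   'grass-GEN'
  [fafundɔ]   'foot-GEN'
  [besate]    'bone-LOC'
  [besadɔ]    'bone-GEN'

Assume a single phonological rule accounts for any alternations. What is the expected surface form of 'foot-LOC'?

The LOC suffix surfaces as [-de] and [-te], depending on the final segment of the stem.
By contrast the GEN suffix keeps its initial [d] throughout — that segment must be underlying.
The LOC suffix is therefore /-te/ underlyingly, with post-nasal voicing: voiceless stops become voiced after a nasal.
After 'foot', which ends in a nasal, the suffix surfaces as [-de], giving [fafunde].

[fafunde]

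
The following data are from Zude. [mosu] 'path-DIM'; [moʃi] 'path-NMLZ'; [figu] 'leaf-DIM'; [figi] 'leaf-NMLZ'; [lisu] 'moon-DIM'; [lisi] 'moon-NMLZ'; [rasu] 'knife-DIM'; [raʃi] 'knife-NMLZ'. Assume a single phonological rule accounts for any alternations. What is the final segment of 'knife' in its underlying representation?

/ʃ/

The stem for 'knife' ends in [s] in [rasu] but [ʃ] in [raʃi].
But 'moon' keeps [s] in both environments ([lisu], [lisi]), so there is no rule changing /s/ to [ʃ] before the NMLZ suffix.
The alternation reflects depalatalization: palato-alveolar /ʃ/ becomes [s] when no front vowel follows. /ʃ/ is underlying.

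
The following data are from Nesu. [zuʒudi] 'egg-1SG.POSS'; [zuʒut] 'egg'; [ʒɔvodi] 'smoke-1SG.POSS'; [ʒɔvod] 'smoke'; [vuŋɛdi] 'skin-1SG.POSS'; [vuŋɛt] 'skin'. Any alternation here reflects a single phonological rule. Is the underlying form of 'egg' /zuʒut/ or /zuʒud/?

/zuʒut/

The stem for 'egg' ends in [d] in [zuʒudi] but [t] in [zuʒut].
If /d/ were underlying and a rule turned it into [t] in isolation, 'smoke' would also alternate; but it has [d] in both [ʒɔvodi] and [ʒɔvod].
The underlying segment must be /t/; voiceless stops become voiced between vowels, yielding [d] there.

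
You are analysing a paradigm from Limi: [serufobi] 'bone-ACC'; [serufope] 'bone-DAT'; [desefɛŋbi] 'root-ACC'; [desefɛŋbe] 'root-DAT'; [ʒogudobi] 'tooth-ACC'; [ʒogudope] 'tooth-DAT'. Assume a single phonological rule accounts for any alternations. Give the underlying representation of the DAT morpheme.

/-pe/

The DAT morpheme has two allomorphs, [-be] and [-pe].
By contrast the ACC suffix keeps its initial [b] throughout — that segment must be underlying.
So the underlying form is /-pe/, and voiceless stops become voiced after a nasal.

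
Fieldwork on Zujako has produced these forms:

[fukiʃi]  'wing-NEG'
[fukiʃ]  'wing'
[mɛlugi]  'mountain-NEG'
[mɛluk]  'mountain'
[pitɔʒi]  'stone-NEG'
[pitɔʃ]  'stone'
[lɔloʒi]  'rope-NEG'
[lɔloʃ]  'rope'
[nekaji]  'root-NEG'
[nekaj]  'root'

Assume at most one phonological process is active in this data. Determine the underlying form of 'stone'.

'stone' shows [ʒ] ~ [ʃ] at the end of the stem ([pitɔʒi] vs [pitɔʃ]).
If /ʃ/ were underlying and a rule turned it into [ʒ] before the NEG suffix, 'wing' would also alternate; but it has [ʃ] in both [fukiʃi] and [fukiʃ].
The underlying segment must be /ʒ/; voiced obstruents become voiceless word-finally, yielding [ʃ] there.
The underlying form of 'stone' is therefore /pitɔʒ/.

/pitɔʒ/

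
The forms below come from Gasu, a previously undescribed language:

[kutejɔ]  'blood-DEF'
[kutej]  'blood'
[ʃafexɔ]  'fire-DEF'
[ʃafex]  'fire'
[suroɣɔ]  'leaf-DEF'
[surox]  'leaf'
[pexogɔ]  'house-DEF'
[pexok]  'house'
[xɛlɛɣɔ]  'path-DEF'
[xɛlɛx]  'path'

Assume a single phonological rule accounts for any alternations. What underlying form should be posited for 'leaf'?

/suroɣ/

The root 'leaf' surfaces as [suroɣɔ] and [surox], with a stem-final [ɣ] ~ [x] alternation.
But 'fire' keeps [x] in both environments ([ʃafexɔ], [ʃafex]), so there is no rule changing /x/ to [ɣ] before the DEF suffix.
The underlying segment must be /ɣ/; voiced obstruents become voiceless word-finally, yielding [x] there.
Hence 'leaf' is /suroɣ/ underlyingly.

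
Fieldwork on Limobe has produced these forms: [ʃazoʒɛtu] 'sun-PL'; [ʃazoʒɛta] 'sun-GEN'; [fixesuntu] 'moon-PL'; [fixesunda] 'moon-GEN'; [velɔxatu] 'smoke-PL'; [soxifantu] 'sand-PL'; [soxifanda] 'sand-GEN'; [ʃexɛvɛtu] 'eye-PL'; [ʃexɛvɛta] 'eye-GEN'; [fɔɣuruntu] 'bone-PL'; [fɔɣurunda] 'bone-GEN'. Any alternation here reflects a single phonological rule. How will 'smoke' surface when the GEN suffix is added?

The GEN morpheme has two allomorphs, [-da] and [-ta].
By contrast the PL suffix keeps its initial [t] throughout — that segment must be underlying.
So the underlying form is /-da/, and voiced stops become voiceless after a vowel.
After 'smoke', which ends in a vowel, the suffix surfaces as [-ta], giving [velɔxata].

[velɔxata]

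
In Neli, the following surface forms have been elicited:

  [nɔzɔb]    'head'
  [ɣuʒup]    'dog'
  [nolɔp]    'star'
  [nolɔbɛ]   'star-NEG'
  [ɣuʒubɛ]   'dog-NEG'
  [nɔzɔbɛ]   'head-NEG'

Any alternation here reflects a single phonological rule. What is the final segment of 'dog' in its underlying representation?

The stem for 'dog' ends in [p] in [ɣuʒup] but [b] in [ɣuʒubɛ].
But 'head' keeps [b] in both environments ([nɔzɔb], [nɔzɔbɛ]), so there is no rule changing /b/ to [p] in isolation.
The underlying segment must be /p/; voiceless stops become voiced between vowels, yielding [b] there.

/p/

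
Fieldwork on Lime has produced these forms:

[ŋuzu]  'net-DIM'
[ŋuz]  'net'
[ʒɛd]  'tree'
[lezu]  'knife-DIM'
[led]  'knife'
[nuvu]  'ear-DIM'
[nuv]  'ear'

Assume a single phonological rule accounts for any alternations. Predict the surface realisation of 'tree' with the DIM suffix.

The root 'knife' surfaces as [lezu] and [led], with a stem-final [z] ~ [d] alternation.
The stem 'net' ([ŋuzu], [ŋuz]) shows [z] unchanged in both environments, so [z] cannot be basic with [d] derived in isolation.
The alternation reflects intervocalic spirantization: voiced stops become fricatives between vowels. /d/ is underlying.
From [ʒɛd] the stem 'tree' is /ʒɛd/; between vowels this yields [ʒɛzu].

[ʒɛzu]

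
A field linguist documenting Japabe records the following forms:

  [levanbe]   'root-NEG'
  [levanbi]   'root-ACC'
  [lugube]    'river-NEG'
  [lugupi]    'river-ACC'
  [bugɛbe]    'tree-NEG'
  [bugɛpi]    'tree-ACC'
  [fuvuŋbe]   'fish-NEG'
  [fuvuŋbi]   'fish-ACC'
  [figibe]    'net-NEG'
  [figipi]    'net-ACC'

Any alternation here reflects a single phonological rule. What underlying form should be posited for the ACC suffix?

/-pi/

The ACC suffix surfaces as [-bi] and [-pi], depending on the final segment of the stem.
By contrast the NEG suffix keeps its initial [b] throughout — that segment must be underlying.
So the underlying form is /-pi/, and voiceless stops become voiced after a nasal.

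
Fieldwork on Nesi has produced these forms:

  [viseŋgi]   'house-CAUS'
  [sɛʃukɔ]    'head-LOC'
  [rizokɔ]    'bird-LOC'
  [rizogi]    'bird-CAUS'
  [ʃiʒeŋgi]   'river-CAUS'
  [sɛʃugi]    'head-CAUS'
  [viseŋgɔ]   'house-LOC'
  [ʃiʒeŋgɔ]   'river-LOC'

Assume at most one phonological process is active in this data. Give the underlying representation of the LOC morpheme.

The LOC suffix surfaces as [-gɔ] and [-kɔ], depending on the final segment of the stem.
By contrast the CAUS suffix keeps its initial [g] throughout — that segment must be underlying.
So the underlying form is /-kɔ/, and voiceless stops become voiced after a nasal.

/-kɔ/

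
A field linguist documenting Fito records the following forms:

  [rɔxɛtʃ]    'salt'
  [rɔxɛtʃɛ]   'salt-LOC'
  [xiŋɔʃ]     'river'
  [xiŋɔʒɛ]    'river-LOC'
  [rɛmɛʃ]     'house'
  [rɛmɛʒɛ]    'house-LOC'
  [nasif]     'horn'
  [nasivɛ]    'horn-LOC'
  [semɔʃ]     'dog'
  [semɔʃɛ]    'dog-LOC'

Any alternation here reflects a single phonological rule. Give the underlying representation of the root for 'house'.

The root 'house' surfaces as [rɛmɛʃ] and [rɛmɛʒɛ], with a stem-final [ʃ] ~ [ʒ] alternation.
The stem 'dog' ([semɔʃ], [semɔʃɛ]) shows [ʃ] unchanged in both environments, so [ʃ] cannot be basic with [ʒ] derived before the LOC suffix.
Therefore /ʒ/ is basic and [ʃ] is derived by word-final obstruent devoicing (voiced obstruents become voiceless word-finally).
Hence 'house' is /rɛmɛʒ/ underlyingly.

/rɛmɛʒ/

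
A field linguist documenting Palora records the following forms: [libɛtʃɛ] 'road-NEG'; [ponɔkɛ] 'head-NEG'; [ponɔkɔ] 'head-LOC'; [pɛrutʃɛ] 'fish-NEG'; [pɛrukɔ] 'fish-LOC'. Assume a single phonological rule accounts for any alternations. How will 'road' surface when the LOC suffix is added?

[libɛkɔ]

In [pɛrutʃɛ] and [pɛrukɔ] the final segment of 'fish' alternates: [tʃ] ~ [k].
The stem 'head' ([ponɔkɛ], [ponɔkɔ]) shows [k] unchanged in both environments, so [k] cannot be basic with [tʃ] derived before the NEG suffix.
The underlying segment must be /tʃ/; palato-alveolar /tʃ/ becomes [k] when no front vowel follows, yielding [k] there.
The one attested form of 'road', [libɛtʃɛ], shows underlying /libɛtʃ/. Applying the same rule when no front vowel follows gives [libɛkɔ].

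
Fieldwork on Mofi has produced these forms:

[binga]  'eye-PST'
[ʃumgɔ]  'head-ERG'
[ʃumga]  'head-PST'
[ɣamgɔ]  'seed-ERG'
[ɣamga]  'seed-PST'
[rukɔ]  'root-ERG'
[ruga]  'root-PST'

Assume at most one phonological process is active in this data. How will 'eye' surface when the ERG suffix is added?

[bingɔ]

The ERG morpheme has two allomorphs, [-gɔ] and [-kɔ].
By contrast the PST suffix keeps its initial [g] throughout — that segment must be underlying.
The ERG suffix is therefore /-kɔ/ underlyingly, with post-nasal voicing: voiceless stops become voiced after a nasal.
After 'eye', which ends in a nasal, the suffix surfaces as [-gɔ], giving [bingɔ].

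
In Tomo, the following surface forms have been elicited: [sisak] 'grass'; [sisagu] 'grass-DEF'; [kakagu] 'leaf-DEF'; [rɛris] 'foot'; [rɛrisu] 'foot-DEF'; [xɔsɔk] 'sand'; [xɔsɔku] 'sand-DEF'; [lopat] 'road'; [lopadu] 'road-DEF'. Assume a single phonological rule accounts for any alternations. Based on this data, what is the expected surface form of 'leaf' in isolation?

In [sisak] and [sisagu] the final segment of 'grass' alternates: [k] ~ [g].
But 'sand' keeps [k] in both environments ([xɔsɔk], [xɔsɔku]), so there is no rule changing /k/ to [g] before the DEF suffix.
The alternation reflects word-final obstruent devoicing: voiced obstruents become voiceless word-finally. /g/ is underlying.
From [kakagu] the stem 'leaf' is /kakag/; word-finally this yields [kakak].

[kakak]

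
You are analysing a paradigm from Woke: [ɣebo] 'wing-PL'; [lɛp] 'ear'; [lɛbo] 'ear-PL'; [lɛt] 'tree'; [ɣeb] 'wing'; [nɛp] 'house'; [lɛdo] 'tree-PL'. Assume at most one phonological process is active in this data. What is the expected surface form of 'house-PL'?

In [lɛp] and [lɛbo] the final segment of 'ear' alternates: [p] ~ [b].
If /b/ were underlying and a rule turned it into [p] in isolation, 'wing' would also alternate; but it has [b] in both [ɣeb] and [ɣebo].
The alternation reflects intervocalic voicing: voiceless stops become voiced between vowels. /p/ is underlying.
The one attested form of 'house', [nɛp], shows underlying /nɛp/. Applying the same rule between vowels gives [nɛbo].

[nɛbo]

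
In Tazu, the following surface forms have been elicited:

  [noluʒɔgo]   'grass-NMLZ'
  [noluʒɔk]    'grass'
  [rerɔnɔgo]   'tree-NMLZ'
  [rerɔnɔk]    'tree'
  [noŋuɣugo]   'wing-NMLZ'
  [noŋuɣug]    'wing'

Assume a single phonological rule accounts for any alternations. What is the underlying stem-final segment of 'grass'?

The root 'grass' surfaces as [noluʒɔgo] and [noluʒɔk], with a stem-final [g] ~ [k] alternation.
But 'wing' keeps [g] in both environments ([noŋuɣugo], [noŋuɣug]), so there is no rule changing /g/ to [k] in isolation.
The underlying segment must be /k/; voiceless stops become voiced between vowels, yielding [g] there.

/k/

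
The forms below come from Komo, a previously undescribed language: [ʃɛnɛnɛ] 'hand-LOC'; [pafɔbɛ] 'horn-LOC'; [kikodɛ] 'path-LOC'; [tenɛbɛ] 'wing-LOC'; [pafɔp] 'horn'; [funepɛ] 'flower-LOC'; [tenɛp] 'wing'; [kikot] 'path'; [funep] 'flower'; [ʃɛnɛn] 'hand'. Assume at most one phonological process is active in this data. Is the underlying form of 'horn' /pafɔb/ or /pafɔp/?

/pafɔb/

In [pafɔp] and [pafɔbɛ] the final segment of 'horn' alternates: [p] ~ [b].
But 'flower' keeps [p] in both environments ([funep], [funepɛ]), so there is no rule changing /p/ to [b] before the LOC suffix.
The alternation reflects word-final obstruent devoicing: voiced obstruents become voiceless word-finally. /b/ is underlying.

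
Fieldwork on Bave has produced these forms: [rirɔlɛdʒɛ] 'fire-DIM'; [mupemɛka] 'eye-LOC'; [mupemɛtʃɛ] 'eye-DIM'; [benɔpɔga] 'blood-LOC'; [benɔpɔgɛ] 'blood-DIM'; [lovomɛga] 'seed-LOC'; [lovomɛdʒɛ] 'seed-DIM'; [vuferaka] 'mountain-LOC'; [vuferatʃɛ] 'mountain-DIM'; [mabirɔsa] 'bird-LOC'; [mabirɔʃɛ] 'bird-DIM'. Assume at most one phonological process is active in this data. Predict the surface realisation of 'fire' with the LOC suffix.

[rirɔlɛga]

In [lovomɛga] and [lovomɛdʒɛ] the final segment of 'seed' alternates: [g] ~ [dʒ].
If /g/ were underlying and a rule turned it into [dʒ] before the DIM suffix, 'blood' would also alternate; but it has [g] in both [benɔpɔga] and [benɔpɔgɛ].
The underlying segment must be /dʒ/; palato-alveolar /tʃ/, /dʒ/ and /ʃ/ become [k], [g] and [s] when no front vowel follows, yielding [g] there.
From [rirɔlɛdʒɛ] the stem 'fire' is /rirɔlɛdʒ/; when no front vowel follows this yields [rirɔlɛga].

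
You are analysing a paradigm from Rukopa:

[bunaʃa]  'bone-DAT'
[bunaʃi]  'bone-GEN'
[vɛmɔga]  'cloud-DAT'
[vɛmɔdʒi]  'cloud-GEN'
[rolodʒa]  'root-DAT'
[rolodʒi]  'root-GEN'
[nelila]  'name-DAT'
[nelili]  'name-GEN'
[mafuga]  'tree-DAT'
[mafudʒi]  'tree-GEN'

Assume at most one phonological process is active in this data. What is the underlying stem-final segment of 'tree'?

/g/

The stem for 'tree' ends in [g] in [mafuga] but [dʒ] in [mafudʒi].
The stem 'root' ([rolodʒa], [rolodʒi]) shows [dʒ] unchanged in both environments, so [dʒ] cannot be basic with [g] derived before the DAT suffix.
The alternation reflects palatalization before a front vowel: /g/ becomes palato-alveolar [dʒ] before a front vowel. /g/ is underlying.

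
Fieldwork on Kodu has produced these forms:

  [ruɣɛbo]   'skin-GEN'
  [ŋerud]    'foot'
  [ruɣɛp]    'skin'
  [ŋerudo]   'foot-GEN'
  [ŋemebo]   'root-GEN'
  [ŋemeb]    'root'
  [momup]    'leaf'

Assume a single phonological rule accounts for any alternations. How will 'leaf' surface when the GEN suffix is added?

The root 'skin' surfaces as [ruɣɛbo] and [ruɣɛp], with a stem-final [b] ~ [p] alternation.
The stem 'root' ([ŋemebo], [ŋemeb]) shows [b] unchanged in both environments, so [b] cannot be basic with [p] derived in isolation.
The alternation reflects intervocalic voicing: voiceless stops become voiced between vowels. /p/ is underlying.
The one attested form of 'leaf', [momup], shows underlying /momup/. Applying the same rule between vowels gives [momubo].

[momubo]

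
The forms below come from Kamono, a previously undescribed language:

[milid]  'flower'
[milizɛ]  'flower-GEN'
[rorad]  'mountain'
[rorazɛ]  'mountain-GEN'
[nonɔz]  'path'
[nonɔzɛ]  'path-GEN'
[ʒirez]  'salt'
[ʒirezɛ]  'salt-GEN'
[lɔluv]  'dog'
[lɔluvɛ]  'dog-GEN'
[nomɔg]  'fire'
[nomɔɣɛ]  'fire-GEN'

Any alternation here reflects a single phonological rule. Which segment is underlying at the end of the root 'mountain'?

The root 'mountain' surfaces as [rorad] and [rorazɛ], with a stem-final [d] ~ [z] alternation.
But 'path' keeps [z] in both environments ([nonɔz], [nonɔzɛ]), so there is no rule changing /z/ to [d] in isolation.
The underlying segment must be /d/; voiced stops become fricatives between vowels, yielding [z] there.

/d/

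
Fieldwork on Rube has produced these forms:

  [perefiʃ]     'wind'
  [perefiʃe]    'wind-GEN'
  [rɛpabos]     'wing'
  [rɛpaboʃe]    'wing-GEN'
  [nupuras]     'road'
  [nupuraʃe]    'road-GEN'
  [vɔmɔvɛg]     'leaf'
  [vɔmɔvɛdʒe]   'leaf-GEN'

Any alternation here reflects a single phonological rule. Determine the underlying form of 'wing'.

'wing' shows [s] ~ [ʃ] at the end of the stem ([rɛpabos] vs [rɛpaboʃe]).
The stem 'wind' ([perefiʃ], [perefiʃe]) shows [ʃ] unchanged in both environments, so [ʃ] cannot be basic with [s] derived in isolation.
So /s/ is underlying, and a rule of palatalization before a front vowel — /g/ and /s/ become palato-alveolar [dʒ] and [ʃ] before a front vowel — gives [ʃ].

/rɛpabos/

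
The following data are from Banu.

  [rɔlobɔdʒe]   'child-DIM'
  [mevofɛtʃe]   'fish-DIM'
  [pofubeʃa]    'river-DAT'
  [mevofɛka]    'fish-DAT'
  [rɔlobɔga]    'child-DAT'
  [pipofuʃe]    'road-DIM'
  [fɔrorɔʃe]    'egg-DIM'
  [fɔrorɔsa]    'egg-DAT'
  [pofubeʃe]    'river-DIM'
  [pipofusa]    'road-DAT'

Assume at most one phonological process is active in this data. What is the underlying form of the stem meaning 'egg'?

/fɔrorɔs/

The root 'egg' surfaces as [fɔrorɔsa] and [fɔrorɔʃe], with a stem-final [s] ~ [ʃ] alternation.
If /ʃ/ were underlying and a rule turned it into [s] before the DAT suffix, 'river' would also alternate; but it has [ʃ] in both [pofubeʃa] and [pofubeʃe].
The underlying segment must be /s/; /k/, /g/ and /s/ become palato-alveolar [tʃ], [dʒ] and [ʃ] before a front vowel, yielding [ʃ] there.
The underlying form of 'egg' is therefore /fɔrorɔs/.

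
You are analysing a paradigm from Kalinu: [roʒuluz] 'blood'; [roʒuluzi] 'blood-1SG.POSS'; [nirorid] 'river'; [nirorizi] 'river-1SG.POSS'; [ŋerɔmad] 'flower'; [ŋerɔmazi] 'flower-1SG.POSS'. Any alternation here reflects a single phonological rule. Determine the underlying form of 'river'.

/nirorid/

'river' shows [d] ~ [z] at the end of the stem ([nirorid] vs [nirorizi]).
But 'blood' keeps [z] in both environments ([roʒuluz], [roʒuluzi]), so there is no rule changing /z/ to [d] in isolation.
The alternation reflects intervocalic spirantization: voiced stops become fricatives between vowels. /d/ is underlying.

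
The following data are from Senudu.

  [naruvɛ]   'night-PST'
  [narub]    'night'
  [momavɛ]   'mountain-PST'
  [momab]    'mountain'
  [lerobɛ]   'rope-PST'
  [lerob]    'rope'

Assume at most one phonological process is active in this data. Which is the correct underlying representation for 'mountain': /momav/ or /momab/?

'mountain' shows [v] ~ [b] at the end of the stem ([momavɛ] vs [momab]).
If /b/ were underlying and a rule turned it into [v] before the PST suffix, 'rope' would also alternate; but it has [b] in both [lerobɛ] and [lerob].
The underlying segment must be /v/; voiced fricatives become stops word-finally, yielding [b] there.

/momav/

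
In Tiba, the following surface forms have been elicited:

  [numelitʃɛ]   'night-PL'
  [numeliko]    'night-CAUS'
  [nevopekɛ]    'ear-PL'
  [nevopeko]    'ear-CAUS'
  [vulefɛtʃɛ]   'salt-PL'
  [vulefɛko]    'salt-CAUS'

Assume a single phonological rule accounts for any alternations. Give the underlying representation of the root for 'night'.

In [numelitʃɛ] and [numeliko] the final segment of 'night' alternates: [tʃ] ~ [k].
But 'ear' keeps [k] in both environments ([nevopekɛ], [nevopeko]), so there is no rule changing /k/ to [tʃ] before the PL suffix.
So /tʃ/ is underlying, and a rule of depalatalization — palato-alveolar /tʃ/ becomes [k] when no front vowel follows — gives [k].
So 'night' = /numelitʃ/.

/numelitʃ/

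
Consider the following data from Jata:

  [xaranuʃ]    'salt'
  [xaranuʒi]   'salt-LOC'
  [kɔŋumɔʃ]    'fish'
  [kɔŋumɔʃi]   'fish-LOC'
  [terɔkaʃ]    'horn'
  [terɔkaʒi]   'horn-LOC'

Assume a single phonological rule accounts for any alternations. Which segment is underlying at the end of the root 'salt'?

In [xaranuʃ] and [xaranuʒi] the final segment of 'salt' alternates: [ʃ] ~ [ʒ].
But 'fish' keeps [ʃ] in both environments ([kɔŋumɔʃ], [kɔŋumɔʃi]), so there is no rule changing /ʃ/ to [ʒ] before the LOC suffix.
The underlying segment must be /ʒ/; voiced obstruents become voiceless word-finally, yielding [ʃ] there.

/ʒ/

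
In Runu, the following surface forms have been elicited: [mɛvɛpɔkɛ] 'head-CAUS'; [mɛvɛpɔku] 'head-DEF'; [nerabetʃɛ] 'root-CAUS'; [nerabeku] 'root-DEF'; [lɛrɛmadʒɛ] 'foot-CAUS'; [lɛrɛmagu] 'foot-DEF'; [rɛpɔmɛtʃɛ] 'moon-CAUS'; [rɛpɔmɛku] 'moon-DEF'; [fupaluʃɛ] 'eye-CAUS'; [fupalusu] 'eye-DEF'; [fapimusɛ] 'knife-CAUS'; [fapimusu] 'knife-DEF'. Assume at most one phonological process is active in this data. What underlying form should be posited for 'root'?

/nerabetʃ/

The root 'root' surfaces as [nerabetʃɛ] and [nerabeku], with a stem-final [tʃ] ~ [k] alternation.
But 'head' keeps [k] in both environments ([mɛvɛpɔkɛ], [mɛvɛpɔku]), so there is no rule changing /k/ to [tʃ] before the CAUS suffix.
The underlying segment must be /tʃ/; palato-alveolar /tʃ/, /dʒ/ and /ʃ/ become [k], [g] and [s] when no front vowel follows, yielding [k] there.
So 'root' = /nerabetʃ/.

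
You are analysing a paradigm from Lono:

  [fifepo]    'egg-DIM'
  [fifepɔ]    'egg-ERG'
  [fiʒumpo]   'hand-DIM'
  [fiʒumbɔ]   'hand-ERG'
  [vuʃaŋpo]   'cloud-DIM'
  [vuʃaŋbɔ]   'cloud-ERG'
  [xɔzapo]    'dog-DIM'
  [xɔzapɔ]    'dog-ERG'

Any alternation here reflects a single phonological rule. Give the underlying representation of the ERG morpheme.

/-bɔ/

The ERG morpheme has two allomorphs, [-bɔ] and [-pɔ].
By contrast the DIM suffix keeps its initial [p] throughout — that segment must be underlying.
The ERG suffix is therefore /-bɔ/ underlyingly, with post-vocalic devoicing: voiced stops become voiceless after a vowel.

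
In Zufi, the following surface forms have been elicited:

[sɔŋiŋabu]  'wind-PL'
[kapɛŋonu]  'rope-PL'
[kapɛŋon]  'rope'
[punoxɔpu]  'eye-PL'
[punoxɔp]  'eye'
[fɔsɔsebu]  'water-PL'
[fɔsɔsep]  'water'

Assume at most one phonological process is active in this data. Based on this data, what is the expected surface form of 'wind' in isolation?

The stem for 'water' ends in [b] in [fɔsɔsebu] but [p] in [fɔsɔsep].
The stem 'eye' ([punoxɔpu], [punoxɔp]) shows [p] unchanged in both environments, so [p] cannot be basic with [b] derived before the PL suffix.
So /b/ is underlying, and a rule of word-final obstruent devoicing — voiced obstruents become voiceless word-finally — gives [p].
The one attested form of 'wind', [sɔŋiŋabu], shows underlying /sɔŋiŋab/. Applying the same rule word-finally gives [sɔŋiŋap].

[sɔŋiŋap]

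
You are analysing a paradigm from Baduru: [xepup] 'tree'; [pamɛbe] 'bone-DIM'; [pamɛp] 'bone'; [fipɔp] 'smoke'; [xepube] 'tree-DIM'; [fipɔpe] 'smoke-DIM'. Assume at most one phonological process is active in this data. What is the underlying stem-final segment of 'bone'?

In [pamɛp] and [pamɛbe] the final segment of 'bone' alternates: [p] ~ [b].
Compare 'smoke', with invariant [p] in [fipɔp] and [fipɔpe]: an analysis with underlying /p/ and a rule producing [b] before the DIM suffix would wrongly predict alternation here too.
Therefore /b/ is basic and [p] is derived by word-final obstruent devoicing (voiced obstruents become voiceless word-finally).

/b/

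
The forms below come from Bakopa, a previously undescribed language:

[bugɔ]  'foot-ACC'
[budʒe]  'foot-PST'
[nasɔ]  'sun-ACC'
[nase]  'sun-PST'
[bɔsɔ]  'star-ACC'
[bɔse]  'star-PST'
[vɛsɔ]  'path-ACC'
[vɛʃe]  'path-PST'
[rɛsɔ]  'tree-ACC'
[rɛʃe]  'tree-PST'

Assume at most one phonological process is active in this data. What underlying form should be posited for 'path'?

The stem for 'path' ends in [s] in [vɛsɔ] but [ʃ] in [vɛʃe].
If /s/ were underlying and a rule turned it into [ʃ] before the PST suffix, 'sun' would also alternate; but it has [s] in both [nasɔ] and [nase].
The underlying segment must be /ʃ/; palato-alveolar /dʒ/ and /ʃ/ become [g] and [s] when no front vowel follows, yielding [s] there.
So 'path' = /vɛʃ/.

/vɛʃ/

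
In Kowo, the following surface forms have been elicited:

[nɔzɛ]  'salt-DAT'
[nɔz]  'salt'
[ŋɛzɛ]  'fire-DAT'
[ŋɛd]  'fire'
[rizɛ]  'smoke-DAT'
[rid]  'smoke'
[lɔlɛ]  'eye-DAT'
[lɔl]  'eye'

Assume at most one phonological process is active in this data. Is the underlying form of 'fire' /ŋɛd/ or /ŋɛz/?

/ŋɛd/

'fire' shows [z] ~ [d] at the end of the stem ([ŋɛzɛ] vs [ŋɛd]).
Compare 'salt', with invariant [z] in [nɔzɛ] and [nɔz]: an analysis with underlying /z/ and a rule producing [d] in isolation would wrongly predict alternation here too.
So /d/ is underlying, and a rule of intervocalic spirantization — voiced stops become fricatives between vowels — gives [z].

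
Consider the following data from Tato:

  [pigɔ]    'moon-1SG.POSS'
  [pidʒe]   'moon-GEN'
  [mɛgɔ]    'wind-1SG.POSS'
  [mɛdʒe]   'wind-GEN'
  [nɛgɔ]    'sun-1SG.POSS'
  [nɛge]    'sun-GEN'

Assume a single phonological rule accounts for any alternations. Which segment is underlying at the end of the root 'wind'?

'wind' shows [g] ~ [dʒ] at the end of the stem ([mɛgɔ] vs [mɛdʒe]).
But 'sun' keeps [g] in both environments ([nɛgɔ], [nɛge]), so there is no rule changing /g/ to [dʒ] before the GEN suffix.
The alternation reflects depalatalization: palato-alveolar /dʒ/ becomes [g] when no front vowel follows. /dʒ/ is underlying.

/dʒ/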